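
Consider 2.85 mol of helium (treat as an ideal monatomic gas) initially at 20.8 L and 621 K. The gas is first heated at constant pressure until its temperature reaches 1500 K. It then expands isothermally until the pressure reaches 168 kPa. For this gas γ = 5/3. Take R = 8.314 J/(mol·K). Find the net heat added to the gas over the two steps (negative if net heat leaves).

103000 J

P₁ = nRT₁/V₁ = 2.85×8.314×621/20.8 = 707 kPa.
Step 1 — Isobaric: P stays 707 kPa; V/T = const ⇒ T₂ = 1500 K, V₂ = 50.2 L.
W = PΔV = 707×(50.2−20.8) kPa·L = 20800 J.
ΔU = nCvΔT = 2.85×12.5×(1500−621) = 31200 J.
Q = ΔU + W = nCpΔT = 52100 J.
State after step 1: P = 707 kPa, V = 50.2 L, T = 1500 K.
Step 2 — Isothermal: T stays 1500 K; PV = const ⇒ V₂ = 212 L, P₂ = 168 kPa.
ΔU = 0 (ideal gas, T constant).
W = nRT ln(V₂/V₁) = 2.85×8.314×1500×ln(4.21) = 51100 J.
Q = ΔU + W = 51100 J.
Net over both steps: W = 71900 J, Q = 103000 J, ΔU = 31200 J.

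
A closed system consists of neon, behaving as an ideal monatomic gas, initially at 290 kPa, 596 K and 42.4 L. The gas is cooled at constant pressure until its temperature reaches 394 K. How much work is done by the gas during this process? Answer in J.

-4170 J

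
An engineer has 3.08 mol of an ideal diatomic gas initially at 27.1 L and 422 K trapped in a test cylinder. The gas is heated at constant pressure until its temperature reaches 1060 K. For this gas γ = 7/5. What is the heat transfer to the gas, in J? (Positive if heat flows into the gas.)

P₁ = nRT₁/V₁ = 3.08×8.314×422/27.1 = 399 kPa.
Isobaric: P stays 399 kPa; V/T = const ⇒ T₂ = 1060 K, V₂ = 68.1 L.
W = PΔV = 399×(68.1−27.1) kPa·L = 16300 J.
ΔU = nCvΔT = 3.08×20.8×(1060−422) = 40800 J.
Q = ΔU + W = nCpΔT = 57200 J.

57200 J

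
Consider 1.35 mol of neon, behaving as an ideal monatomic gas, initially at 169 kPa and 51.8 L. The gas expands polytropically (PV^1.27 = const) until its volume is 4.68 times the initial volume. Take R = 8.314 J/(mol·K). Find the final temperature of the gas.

514 K

T₁ = P₁V₁/(nR) = 169×51.8/(1.35×8.314) = 780 K.
Polytropic n=1.27: T₂ = T₁(V₁/V₂)^(n−1) = 780×(0.214)^0.27 = 514 K; P₂ = P₁(V₁/V₂)^n = 23.8 kPa.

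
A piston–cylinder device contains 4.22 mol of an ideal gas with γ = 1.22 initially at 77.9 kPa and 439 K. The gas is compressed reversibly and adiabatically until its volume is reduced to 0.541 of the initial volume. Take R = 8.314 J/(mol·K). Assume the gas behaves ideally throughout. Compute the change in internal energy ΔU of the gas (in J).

10100 J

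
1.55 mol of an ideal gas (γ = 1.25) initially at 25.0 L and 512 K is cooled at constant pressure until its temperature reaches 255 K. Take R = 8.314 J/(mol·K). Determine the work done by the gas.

P₁ = nRT₁/V₁ = 1.55×8.314×512/25.0 = 264 kPa.
Isobaric: P stays 264 kPa; V/T = const ⇒ T₂ = 255 K, V₂ = 12.5 L.
W = PΔV = 264×(12.5−25.0) kPa·L = -3310 J.

-3310 J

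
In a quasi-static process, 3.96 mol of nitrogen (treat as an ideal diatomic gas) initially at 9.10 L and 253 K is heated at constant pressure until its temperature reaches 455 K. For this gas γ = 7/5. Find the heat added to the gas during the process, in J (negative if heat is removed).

23300 J

P₁ = nRT₁/V₁ = 3.96×8.314×253/9.10 = 915 kPa.
Isobaric: P stays 915 kPa; V/T = const ⇒ T₂ = 455 K, V₂ = 16.4 L.
W = PΔV = 915×(16.4−9.10) kPa·L = 6650 J.
ΔU = nCvΔT = 3.96×20.8×(455−253) = 16600 J.
Q = ΔU + W = nCpΔT = 23300 J.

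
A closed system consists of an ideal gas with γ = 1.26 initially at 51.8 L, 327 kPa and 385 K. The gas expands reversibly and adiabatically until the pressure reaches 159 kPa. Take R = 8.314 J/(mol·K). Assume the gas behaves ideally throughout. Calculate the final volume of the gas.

91.8 L

Adiabatic: T₂/T₁ = (P₂/P₁)^((γ−1)/γ) ⇒ T₂ = 385×(0.486)^0.206 = 332 K; V₂ = 91.8 L.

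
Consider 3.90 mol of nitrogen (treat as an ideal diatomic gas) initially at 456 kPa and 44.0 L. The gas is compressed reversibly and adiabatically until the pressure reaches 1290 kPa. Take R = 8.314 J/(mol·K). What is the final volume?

T₁ = P₁V₁/(nR) = 456×44.0/(3.90×8.314) = 619 K.
Adiabatic: T₂/T₁ = (P₂/P₁)^((γ−1)/γ) ⇒ T₂ = 619×(2.83)^0.286 = 833 K; V₂ = 20.9 L.

20.9 L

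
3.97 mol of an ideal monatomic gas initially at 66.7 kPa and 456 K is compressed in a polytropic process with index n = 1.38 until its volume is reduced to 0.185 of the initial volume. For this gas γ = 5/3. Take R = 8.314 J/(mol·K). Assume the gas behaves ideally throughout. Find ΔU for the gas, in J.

V₁ = nRT₁/P₁ = 3.97×8.314×456/66.7 = 226 L.
Polytropic n=1.38: T₂ = T₁(V₁/V₂)^(n−1) = 456×(5.41)^0.38 = 866 K; P₂ = P₁(V₁/V₂)^n = 685 kPa.
For an ideal gas ΔU = nCvΔT with Cv = (3/2)R = 12.5 J/(mol·K).
ΔU = 3.97×12.5×(866−456) = 20300 J.

20300 J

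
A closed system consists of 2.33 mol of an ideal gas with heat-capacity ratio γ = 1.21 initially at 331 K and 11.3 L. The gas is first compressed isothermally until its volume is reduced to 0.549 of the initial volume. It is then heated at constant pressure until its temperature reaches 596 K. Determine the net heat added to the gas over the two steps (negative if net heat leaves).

25700 J

P₁ = nRT₁/V₁ = 2.33×8.314×331/11.3 = 567 kPa.
Step 1 — Isothermal: T stays 331 K; PV = const ⇒ V₂ = 6.20 L, P₂ = 1030 kPa.
ΔU = 0 (ideal gas, T constant).
W = nRT ln(V₂/V₁) = 2.33×8.314×331×ln(0.549) = -3850 J.
Q = ΔU + W = -3850 J.
State after step 1: P = 1030 kPa, V = 6.20 L, T = 331 K.
Step 2 — Isobaric: P stays 1030 kPa; V/T = const ⇒ T₂ = 596 K, V₂ = 11.2 L.
W = PΔV = 1030×(11.2−6.20) kPa·L = 5130 J.
ΔU = nCvΔT = 2.33×39.6×(596−331) = 24400 J.
Q = ΔU + W = nCpΔT = 29600 J.
Net over both steps: W = 1290 J, Q = 25700 J, ΔU = 24400 J.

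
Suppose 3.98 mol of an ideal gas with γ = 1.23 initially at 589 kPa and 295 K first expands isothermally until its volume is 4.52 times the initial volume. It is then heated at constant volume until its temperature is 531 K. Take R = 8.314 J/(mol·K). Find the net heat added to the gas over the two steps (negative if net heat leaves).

48700 J

V₁ = nRT₁/P₁ = 3.98×8.314×295/589 = 16.6 L.
Step 1 — Isothermal: T stays 295 K; PV = const ⇒ V₂ = 74.9 L, P₂ = 130 kPa.
ΔU = 0 (ideal gas, T constant).
W = nRT ln(V₂/V₁) = 3.98×8.314×295×ln(4.52) = 14700 J.
Q = ΔU + W = 14700 J.
State after step 1: P = 130 kPa, V = 74.9 L, T = 295 K.
Step 2 — Isochoric: V stays 74.9 L; P/T = const ⇒ T₂ = 531 K, P₂ = 235 kPa.
W = 0 (no volume change).
ΔU = nCvΔT = 3.98×36.1×(531−295) = 34000 J.
Q = ΔU = 34000 J.
Net over both steps: W = 14700 J, Q = 48700 J, ΔU = 34000 J.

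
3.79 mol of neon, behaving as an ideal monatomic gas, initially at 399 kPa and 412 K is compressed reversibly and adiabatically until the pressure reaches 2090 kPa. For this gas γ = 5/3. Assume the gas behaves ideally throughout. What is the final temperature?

799 K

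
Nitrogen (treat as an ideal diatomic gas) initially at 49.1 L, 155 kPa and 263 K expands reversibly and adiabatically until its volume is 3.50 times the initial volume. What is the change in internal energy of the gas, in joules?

n = P₁V₁/(RT₁) = 155×49.1/(8.314×263) = 3.48 mol.
Adiabatic: TV^(γ−1) = const ⇒ T₂ = 263×(0.286)^0.400 = 159 K; PV^γ = const ⇒ P₂ = 26.8 kPa.
For an ideal gas ΔU = nCvΔT with Cv = (5/2)R = 20.8 J/(mol·K).
ΔU = 3.48×20.8×(159−263) = -7500 J.

-7500 J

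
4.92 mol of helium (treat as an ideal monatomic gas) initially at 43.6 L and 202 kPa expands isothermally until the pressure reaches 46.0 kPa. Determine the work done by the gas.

13000 J

T₁ = P₁V₁/(nR) = 202×43.6/(4.92×8.314) = 215 K.
Isothermal: T stays 215 K; PV = const ⇒ V₂ = 191 L, P₂ = 46.0 kPa.
W = nRT ln(V₂/V₁) = 4.92×8.314×215×ln(4.39) = 13000 J.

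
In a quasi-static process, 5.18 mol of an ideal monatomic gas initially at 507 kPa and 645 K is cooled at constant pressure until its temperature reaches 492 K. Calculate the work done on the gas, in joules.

V₁ = nRT₁/P₁ = 5.18×8.314×645/507 = 54.8 L.
Isobaric: P stays 507 kPa; V/T = const ⇒ T₂ = 492 K, V₂ = 41.8 L.
W = PΔV = 507×(41.8−54.8) kPa·L = -6590 J.
Work done on the gas = −W_by = 6590 J.

6590 J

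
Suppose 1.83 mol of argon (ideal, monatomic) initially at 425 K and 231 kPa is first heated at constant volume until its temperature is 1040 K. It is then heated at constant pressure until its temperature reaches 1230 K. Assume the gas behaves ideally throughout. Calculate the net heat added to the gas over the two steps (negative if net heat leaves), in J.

21300 J

V₁ = nRT₁/P₁ = 1.83×8.314×425/231 = 28.0 L.
Step 1 — Isochoric: V stays 28.0 L; P/T = const ⇒ T₂ = 1040 K, P₂ = 565 kPa.
W = 0 (no volume change).
ΔU = nCvΔT = 1.83×12.5×(1040−425) = 14000 J.
Q = ΔU = 14000 J.
State after step 1: P = 565 kPa, V = 28.0 L, T = 1040 K.
Step 2 — Isobaric: P stays 565 kPa; V/T = const ⇒ T₂ = 1230 K, V₂ = 33.1 L.
W = PΔV = 565×(33.1−28.0) kPa·L = 2890 J.
ΔU = nCvΔT = 1.83×12.5×(1230−1040) = 4340 J.
Q = ΔU + W = nCpΔT = 7230 J.
Net over both steps: W = 2890 J, Q = 21300 J, ΔU = 18400 J.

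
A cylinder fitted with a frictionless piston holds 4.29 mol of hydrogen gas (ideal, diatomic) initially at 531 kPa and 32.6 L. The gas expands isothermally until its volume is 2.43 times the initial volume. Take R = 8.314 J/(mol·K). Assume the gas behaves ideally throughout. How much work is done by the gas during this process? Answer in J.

T₁ = P₁V₁/(nR) = 531×32.6/(4.29×8.314) = 485 K.
Isothermal: T stays 485 K; PV = const ⇒ V₂ = 79.2 L, P₂ = 219 kPa.
W = nRT ln(V₂/V₁) = 4.29×8.314×485×ln(2.43) = 15400 J.

15400 J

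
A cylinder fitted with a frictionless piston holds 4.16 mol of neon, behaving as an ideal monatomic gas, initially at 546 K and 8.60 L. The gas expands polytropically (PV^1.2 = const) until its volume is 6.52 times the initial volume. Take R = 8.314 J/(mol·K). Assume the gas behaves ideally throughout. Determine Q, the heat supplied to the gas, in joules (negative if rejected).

P₁ = nRT₁/V₁ = 4.16×8.314×546/8.60 = 2200 kPa.
Polytropic n=1.2: T₂ = T₁(V₁/V₂)^(n−1) = 546×(0.153)^0.20 = 375 K; P₂ = P₁(V₁/V₂)^n = 231 kPa.
W = (P₁V₁−P₂V₂)/(n−1) = (2200×8.60−231×56.1)/0.20 = 29500 J.
ΔU = nCvΔT = 4.16×12.5×(375−546) = -8860 J.
Q = ΔU + W = 20700 J.

20700 J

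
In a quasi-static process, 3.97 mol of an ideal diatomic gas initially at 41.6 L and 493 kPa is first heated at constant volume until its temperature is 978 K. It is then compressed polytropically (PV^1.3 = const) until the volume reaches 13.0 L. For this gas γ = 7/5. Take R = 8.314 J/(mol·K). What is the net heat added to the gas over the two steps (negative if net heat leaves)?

18200 J

T₁ = P₁V₁/(nR) = 493×41.6/(3.97×8.314) = 621 K.
Step 1 — Isochoric: V stays 41.6 L; P/T = const ⇒ T₂ = 978 K, P₂ = 776 kPa.
W = 0 (no volume change).
ΔU = nCvΔT = 3.97×20.8×(978−621) = 29400 J.
Q = ΔU = 29400 J.
State after step 1: P = 776 kPa, V = 41.6 L, T = 978 K.
Step 2 — Polytropic n=1.3: T₂ = T₁(V₁/V₂)^(n−1) = 978×(3.20)^0.30 = 1390 K; P₂ = P₁(V₁/V₂)^n = 3520 kPa.
W = (P₁V₁−P₂V₂)/(n−1) = (776×41.6−3520×13.0)/0.30 = -44900 J.
ΔU = nCvΔT = 3.97×20.8×(1390−978) = 33700 J.
Q = ΔU + W = -11200 J.
Net over both steps: W = -44900 J, Q = 18200 J, ΔU = 63100 J.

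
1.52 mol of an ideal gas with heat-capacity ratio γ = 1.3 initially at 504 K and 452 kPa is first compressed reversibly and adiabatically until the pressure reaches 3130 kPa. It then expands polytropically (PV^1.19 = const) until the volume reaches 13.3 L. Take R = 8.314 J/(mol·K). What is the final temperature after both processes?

600 K

V₁ = nRT₁/P₁ = 1.52×8.314×504/452 = 14.1 L.
Step 1 — Adiabatic: T₂/T₁ = (P₂/P₁)^((γ−1)/γ) ⇒ T₂ = 504×(6.92)^0.231 = 788 K; V₂ = 3.18 L.
ΔU = nCvΔT = 1.52×27.7×(788−504) = 12000 J.
Q = 0 for an adiabatic process, so W = −ΔU = -12000 J.
State after step 1: P = 3130 kPa, V = 3.18 L, T = 788 K.
Step 2 — Polytropic n=1.19: T₂ = T₁(V₁/V₂)^(n−1) = 788×(0.239)^0.19 = 600 K; P₂ = P₁(V₁/V₂)^n = 570 kPa.
W = (P₁V₁−P₂V₂)/(n−1) = (3130×3.18−570×13.3)/0.19 = 12500 J.
ΔU = nCvΔT = 1.52×27.7×(600−788) = -7900 J.
Q = ΔU + W = 4570 J.
Net over both steps: W = 520 J, Q = 4570 J, ΔU = 4050 J.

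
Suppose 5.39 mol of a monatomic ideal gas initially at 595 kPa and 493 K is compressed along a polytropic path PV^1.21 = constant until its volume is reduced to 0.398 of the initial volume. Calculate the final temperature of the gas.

V₁ = nRT₁/P₁ = 5.39×8.314×493/595 = 37.1 L.
Polytropic n=1.21: T₂ = T₁(V₁/V₂)^(n−1) = 493×(2.51)^0.21 = 598 K; P₂ = P₁(V₁/V₂)^n = 1810 kPa.

598 K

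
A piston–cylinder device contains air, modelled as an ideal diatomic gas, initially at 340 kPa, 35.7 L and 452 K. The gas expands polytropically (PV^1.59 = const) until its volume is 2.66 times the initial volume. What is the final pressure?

71.8 kPa

Polytropic n=1.59: T₂ = T₁(V₁/V₂)^(n−1) = 452×(0.376)^0.59 = 254 K; P₂ = P₁(V₁/V₂)^n = 71.8 kPa.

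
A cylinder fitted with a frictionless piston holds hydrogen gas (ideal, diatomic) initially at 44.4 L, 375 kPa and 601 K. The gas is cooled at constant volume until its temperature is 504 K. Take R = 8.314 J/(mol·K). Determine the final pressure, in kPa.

314 kPa

Isochoric: V stays 44.4 L; P/T = const ⇒ T₂ = 504 K, P₂ = 314 kPa.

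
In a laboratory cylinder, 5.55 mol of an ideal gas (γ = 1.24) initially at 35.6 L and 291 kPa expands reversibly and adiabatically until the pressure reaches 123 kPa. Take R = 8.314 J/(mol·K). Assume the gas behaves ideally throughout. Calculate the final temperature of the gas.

190 K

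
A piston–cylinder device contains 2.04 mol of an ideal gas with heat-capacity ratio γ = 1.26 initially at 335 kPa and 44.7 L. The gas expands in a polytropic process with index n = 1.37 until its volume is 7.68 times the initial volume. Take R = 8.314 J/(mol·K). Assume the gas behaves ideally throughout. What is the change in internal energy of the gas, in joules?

-30500 J

T₁ = P₁V₁/(nR) = 335×44.7/(2.04×8.314) = 883 K.
Polytropic n=1.37: T₂ = T₁(V₁/V₂)^(n−1) = 883×(0.130)^0.37 = 415 K; P₂ = P₁(V₁/V₂)^n = 20.5 kPa.
For an ideal gas ΔU = nCvΔT with Cv = R/(γ−1) = 32.0 J/(mol·K).
ΔU = 2.04×32.0×(415−883) = -30500 J.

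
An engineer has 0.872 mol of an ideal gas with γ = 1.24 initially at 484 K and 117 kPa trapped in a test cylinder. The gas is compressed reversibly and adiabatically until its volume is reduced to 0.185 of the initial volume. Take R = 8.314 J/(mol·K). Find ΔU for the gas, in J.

7300 J

V₁ = nRT₁/P₁ = 0.872×8.314×484/117 = 30.0 L.
Adiabatic: TV^(γ−1) = const ⇒ T₂ = 484×(5.41)^0.240 = 726 K; PV^γ = const ⇒ P₂ = 948 kPa.
For an ideal gas ΔU = nCvΔT with Cv = R/(γ−1) = 34.6 J/(mol·K).
ΔU = 0.872×34.6×(726−484) = 7300 J.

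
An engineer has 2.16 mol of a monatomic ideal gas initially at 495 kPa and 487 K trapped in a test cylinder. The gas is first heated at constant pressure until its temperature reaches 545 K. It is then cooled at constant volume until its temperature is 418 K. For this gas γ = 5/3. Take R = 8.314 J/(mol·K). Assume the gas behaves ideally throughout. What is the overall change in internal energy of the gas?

V₁ = nRT₁/P₁ = 2.16×8.314×487/495 = 17.7 L.
Step 1 — Isobaric: P stays 495 kPa; V/T = const ⇒ T₂ = 545 K, V₂ = 19.8 L.
W = PΔV = 495×(19.8−17.7) kPa·L = 1040 J.
ΔU = nCvΔT = 2.16×12.5×(545−487) = 1560 J.
Q = ΔU + W = nCpΔT = 2600 J.
State after step 1: P = 495 kPa, V = 19.8 L, T = 545 K.
Step 2 — Isochoric: V stays 19.8 L; P/T = const ⇒ T₂ = 418 K, P₂ = 380 kPa.
W = 0 (no volume change).
ΔU = nCvΔT = 2.16×12.5×(418−545) = -3420 J.
Q = ΔU = -3420 J.
Net over both steps: W = 1040 J, Q = -817 J, ΔU = -1860 J.

-1860 J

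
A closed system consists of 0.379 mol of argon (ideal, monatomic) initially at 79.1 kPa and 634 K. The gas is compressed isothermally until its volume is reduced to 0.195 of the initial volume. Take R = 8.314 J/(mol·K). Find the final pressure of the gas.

406 kPa

V₁ = nRT₁/P₁ = 0.379×8.314×634/79.1 = 25.3 L.
Isothermal: T stays 634 K; PV = const ⇒ V₂ = 4.92 L, P₂ = 406 kPa.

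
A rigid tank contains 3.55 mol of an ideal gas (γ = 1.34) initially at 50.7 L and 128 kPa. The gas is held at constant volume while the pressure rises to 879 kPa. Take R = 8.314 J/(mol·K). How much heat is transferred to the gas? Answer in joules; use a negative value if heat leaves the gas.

112000 J

T₁ = P₁V₁/(nR) = 128×50.7/(3.55×8.314) = 220 K.
Isochoric: V stays 50.7 L; P/T = const ⇒ T₂ = 1510 K, P₂ = 879 kPa.
W = 0 (no volume change).
ΔU = nCvΔT = 3.55×24.5×(1510−220) = 112000 J.
Q = ΔU = 112000 J.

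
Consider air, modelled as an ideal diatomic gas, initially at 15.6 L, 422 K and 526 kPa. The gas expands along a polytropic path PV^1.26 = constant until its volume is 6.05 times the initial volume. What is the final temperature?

Polytropic n=1.26: T₂ = T₁(V₁/V₂)^(n−1) = 422×(0.165)^0.26 = 264 K; P₂ = P₁(V₁/V₂)^n = 54.4 kPa.

264 K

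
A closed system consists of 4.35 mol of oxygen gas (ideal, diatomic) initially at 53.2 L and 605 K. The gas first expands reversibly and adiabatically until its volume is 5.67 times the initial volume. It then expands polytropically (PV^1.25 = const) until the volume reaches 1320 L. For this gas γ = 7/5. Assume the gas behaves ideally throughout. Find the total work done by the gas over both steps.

40900 J

P₁ = nRT₁/V₁ = 4.35×8.314×605/53.2 = 411 kPa.
Step 1 — Adiabatic: TV^(γ−1) = const ⇒ T₂ = 605×(0.176)^0.400 = 302 K; PV^γ = const ⇒ P₂ = 36.2 kPa.
ΔU = nCvΔT = 4.35×20.8×(302−605) = -27400 J.
Q = 0 for an adiabatic process, so W = −ΔU = 27400 J.
State after step 1: P = 36.2 kPa, V = 302 L, T = 302 K.
Step 2 — Polytropic n=1.25: T₂ = T₁(V₁/V₂)^(n−1) = 302×(0.229)^0.25 = 209 K; P₂ = P₁(V₁/V₂)^n = 5.73 kPa.
W = (P₁V₁−P₂V₂)/(n−1) = (36.2×302−5.73×1320)/0.25 = 13500 J.
ΔU = nCvΔT = 4.35×20.8×(209−302) = -8430 J.
Q = ΔU + W = 5060 J.
Net over both steps: W = 40900 J, Q = 5060 J, ΔU = -35800 J.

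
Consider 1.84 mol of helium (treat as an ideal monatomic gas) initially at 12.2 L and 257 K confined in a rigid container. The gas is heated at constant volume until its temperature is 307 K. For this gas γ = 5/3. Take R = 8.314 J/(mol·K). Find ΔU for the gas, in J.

1150 J

P₁ = nRT₁/V₁ = 1.84×8.314×257/12.2 = 322 kPa.
Isochoric: V stays 12.2 L; P/T = const ⇒ T₂ = 307 K, P₂ = 385 kPa.
For an ideal gas ΔU = nCvΔT with Cv = (3/2)R = 12.5 J/(mol·K).
ΔU = 1.84×12.5×(307−257) = 1150 J.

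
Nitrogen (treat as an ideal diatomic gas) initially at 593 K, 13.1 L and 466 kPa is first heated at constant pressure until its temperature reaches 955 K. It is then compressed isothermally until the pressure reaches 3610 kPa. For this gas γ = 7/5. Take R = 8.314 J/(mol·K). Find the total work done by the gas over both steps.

-16400 J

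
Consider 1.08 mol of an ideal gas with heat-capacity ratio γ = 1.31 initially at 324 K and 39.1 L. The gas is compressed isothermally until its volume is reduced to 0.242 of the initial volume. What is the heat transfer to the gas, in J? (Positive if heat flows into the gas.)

-4130 J

P₁ = nRT₁/V₁ = 1.08×8.314×324/39.1 = 74.4 kPa.
Isothermal: T stays 324 K; PV = const ⇒ V₂ = 9.46 L, P₂ = 307 kPa.
ΔU = 0 (ideal gas, T constant).
W = nRT ln(V₂/V₁) = 1.08×8.314×324×ln(0.242) = -4130 J.
Q = ΔU + W = -4130 J.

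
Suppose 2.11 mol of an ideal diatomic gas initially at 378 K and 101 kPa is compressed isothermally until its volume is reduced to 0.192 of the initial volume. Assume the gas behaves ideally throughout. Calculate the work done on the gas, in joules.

10900 J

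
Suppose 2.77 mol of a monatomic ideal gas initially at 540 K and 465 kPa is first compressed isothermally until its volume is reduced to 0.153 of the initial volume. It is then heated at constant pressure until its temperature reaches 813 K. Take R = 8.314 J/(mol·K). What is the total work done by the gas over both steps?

V₁ = nRT₁/P₁ = 2.77×8.314×540/465 = 26.7 L.
Step 1 — Isothermal: T stays 540 K; PV = const ⇒ V₂ = 4.09 L, P₂ = 3040 kPa.
ΔU = 0 (ideal gas, T constant).
W = nRT ln(V₂/V₁) = 2.77×8.314×540×ln(0.153) = -23300 J.
Q = ΔU + W = -23300 J.
State after step 1: P = 3040 kPa, V = 4.09 L, T = 540 K.
Step 2 — Isobaric: P stays 3040 kPa; V/T = const ⇒ T₂ = 813 K, V₂ = 6.16 L.
W = PΔV = 3040×(6.16−4.09) kPa·L = 6290 J.
ΔU = nCvΔT = 2.77×12.5×(813−540) = 9430 J.
Q = ΔU + W = nCpΔT = 15700 J.
Net over both steps: W = -17100 J, Q = -7630 J, ΔU = 9430 J.

-17100 J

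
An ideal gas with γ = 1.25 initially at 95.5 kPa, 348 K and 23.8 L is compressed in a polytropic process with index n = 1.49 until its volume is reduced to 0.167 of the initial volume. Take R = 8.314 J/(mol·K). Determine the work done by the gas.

n = P₁V₁/(RT₁) = 95.5×23.8/(8.314×348) = 0.786 mol.
Polytropic n=1.49: T₂ = T₁(V₁/V₂)^(n−1) = 348×(5.99)^0.49 = 836 K; P₂ = P₁(V₁/V₂)^n = 1370 kPa.
W = (P₁V₁−P₂V₂)/(n−1) = (95.5×23.8−1370×3.97)/0.49 = -6510 J.

-6510 J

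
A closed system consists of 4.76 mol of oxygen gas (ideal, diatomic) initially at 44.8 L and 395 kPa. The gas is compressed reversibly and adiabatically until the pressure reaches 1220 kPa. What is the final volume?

20.0 L

T₁ = P₁V₁/(nR) = 395×44.8/(4.76×8.314) = 447 K.
Adiabatic: T₂/T₁ = (P₂/P₁)^((γ−1)/γ) ⇒ T₂ = 447×(3.09)^0.286 = 617 K; V₂ = 20.0 L.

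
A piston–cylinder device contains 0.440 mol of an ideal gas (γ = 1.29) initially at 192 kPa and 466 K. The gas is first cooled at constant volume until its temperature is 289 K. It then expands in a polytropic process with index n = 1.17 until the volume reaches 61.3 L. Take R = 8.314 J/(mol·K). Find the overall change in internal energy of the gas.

V₁ = nRT₁/P₁ = 0.440×8.314×466/192 = 8.88 L.
Step 1 — Isochoric: V stays 8.88 L; P/T = const ⇒ T₂ = 289 K, P₂ = 119 kPa.
W = 0 (no volume change).
ΔU = nCvΔT = 0.440×28.7×(289−466) = -2230 J.
Q = ΔU = -2230 J.
State after step 1: P = 119 kPa, V = 8.88 L, T = 289 K.
Step 2 — Polytropic n=1.17: T₂ = T₁(V₁/V₂)^(n−1) = 289×(0.145)^0.17 = 208 K; P₂ = P₁(V₁/V₂)^n = 12.4 kPa.
W = (P₁V₁−P₂V₂)/(n−1) = (119×8.88−12.4×61.3)/0.17 = 1740 J.
ΔU = nCvΔT = 0.440×28.7×(208−289) = -1020 J.
Q = ΔU + W = 720 J.
Net over both steps: W = 1740 J, Q = -1510 J, ΔU = -3250 J.

-3250 J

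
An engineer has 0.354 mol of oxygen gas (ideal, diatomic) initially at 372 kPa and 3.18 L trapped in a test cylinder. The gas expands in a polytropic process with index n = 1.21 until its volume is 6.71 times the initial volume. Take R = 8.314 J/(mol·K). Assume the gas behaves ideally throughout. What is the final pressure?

37.2 kPa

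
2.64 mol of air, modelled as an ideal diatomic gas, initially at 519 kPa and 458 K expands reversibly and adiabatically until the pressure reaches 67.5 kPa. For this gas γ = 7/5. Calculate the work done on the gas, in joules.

-11100 J

V₁ = nRT₁/P₁ = 2.64×8.314×458/519 = 19.4 L.
Adiabatic: T₂/T₁ = (P₂/P₁)^((γ−1)/γ) ⇒ T₂ = 458×(0.130)^0.286 = 256 K; V₂ = 83.2 L.
ΔU = nCvΔT = 2.64×20.8×(256−458) = -11100 J.
Q = 0 for an adiabatic process, so W = −ΔU = 11100 J.
Work done on the gas = −W_by = -11100 J.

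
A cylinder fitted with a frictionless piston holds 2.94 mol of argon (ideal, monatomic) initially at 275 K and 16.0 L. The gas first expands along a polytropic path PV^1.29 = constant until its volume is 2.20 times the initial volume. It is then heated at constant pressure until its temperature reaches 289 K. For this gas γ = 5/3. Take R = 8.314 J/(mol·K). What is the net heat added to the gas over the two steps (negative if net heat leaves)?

P₁ = nRT₁/V₁ = 2.94×8.314×275/16.0 = 420 kPa.
Step 1 — Polytropic n=1.29: T₂ = T₁(V₁/V₂)^(n−1) = 275×(0.455)^0.29 = 219 K; P₂ = P₁(V₁/V₂)^n = 152 kPa.
W = (P₁V₁−P₂V₂)/(n−1) = (420×16.0−152×35.2)/0.29 = 4740 J.
ΔU = nCvΔT = 2.94×12.5×(219−275) = -2060 J.
Q = ΔU + W = 2680 J.
State after step 1: P = 152 kPa, V = 35.2 L, T = 219 K.
Step 2 — Isobaric: P stays 152 kPa; V/T = const ⇒ T₂ = 289 K, V₂ = 46.5 L.
W = PΔV = 152×(46.5−35.2) kPa·L = 1720 J.
ΔU = nCvΔT = 2.94×12.5×(289−219) = 2570 J.
Q = ΔU + W = nCpΔT = 4290 J.
Net over both steps: W = 6450 J, Q = 6970 J, ΔU = 513 J.

6970 J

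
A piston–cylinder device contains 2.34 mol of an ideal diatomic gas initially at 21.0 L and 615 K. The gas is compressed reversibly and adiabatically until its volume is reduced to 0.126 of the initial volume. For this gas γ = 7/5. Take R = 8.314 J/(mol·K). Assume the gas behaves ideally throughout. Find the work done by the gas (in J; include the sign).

-38600 J

P₁ = nRT₁/V₁ = 2.34×8.314×615/21.0 = 570 kPa.
Adiabatic: TV^(γ−1) = const ⇒ T₂ = 615×(7.94)^0.400 = 1410 K; PV^γ = const ⇒ P₂ = 10400 kPa.
ΔU = nCvΔT = 2.34×20.8×(1410−615) = 38600 J.
Q = 0 for an adiabatic process, so W = −ΔU = -38600 J.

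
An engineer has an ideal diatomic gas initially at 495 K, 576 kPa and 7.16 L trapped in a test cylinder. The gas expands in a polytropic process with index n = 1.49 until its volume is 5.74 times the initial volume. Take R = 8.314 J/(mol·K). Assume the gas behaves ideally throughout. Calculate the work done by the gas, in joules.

4840 J

n = P₁V₁/(RT₁) = 576×7.16/(8.314×495) = 1.00 mol.
Polytropic n=1.49: T₂ = T₁(V₁/V₂)^(n−1) = 495×(0.174)^0.49 = 210 K; P₂ = P₁(V₁/V₂)^n = 42.6 kPa.
W = (P₁V₁−P₂V₂)/(n−1) = (576×7.16−42.6×41.1)/0.49 = 4840 J.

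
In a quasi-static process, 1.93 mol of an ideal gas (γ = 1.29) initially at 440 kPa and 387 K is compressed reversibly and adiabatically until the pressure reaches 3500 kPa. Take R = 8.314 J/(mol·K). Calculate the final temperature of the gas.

617 K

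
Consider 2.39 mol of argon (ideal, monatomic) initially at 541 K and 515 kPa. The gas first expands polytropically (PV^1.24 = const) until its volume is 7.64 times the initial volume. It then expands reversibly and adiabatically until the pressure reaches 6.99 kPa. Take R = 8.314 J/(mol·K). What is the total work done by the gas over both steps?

V₁ = nRT₁/P₁ = 2.39×8.314×541/515 = 20.9 L.
Step 1 — Polytropic n=1.24: T₂ = T₁(V₁/V₂)^(n−1) = 541×(0.131)^0.24 = 332 K; P₂ = P₁(V₁/V₂)^n = 41.4 kPa.
W = (P₁V₁−P₂V₂)/(n−1) = (515×20.9−41.4×159)/0.24 = 17300 J.
ΔU = nCvΔT = 2.39×12.5×(332−541) = -6230 J.
Q = ΔU + W = 11100 J.
State after step 1: P = 41.4 kPa, V = 159 L, T = 332 K.
Step 2 — Adiabatic: T₂/T₁ = (P₂/P₁)^((γ−1)/γ) ⇒ T₂ = 332×(0.169)^0.400 = 163 K; V₂ = 464 L.
ΔU = nCvΔT = 2.39×12.5×(163−332) = -5040 J.
Q = 0 for an adiabatic process, so W = −ΔU = 5040 J.
Net over both steps: W = 22300 J, Q = 11100 J, ΔU = -11300 J.

22300 J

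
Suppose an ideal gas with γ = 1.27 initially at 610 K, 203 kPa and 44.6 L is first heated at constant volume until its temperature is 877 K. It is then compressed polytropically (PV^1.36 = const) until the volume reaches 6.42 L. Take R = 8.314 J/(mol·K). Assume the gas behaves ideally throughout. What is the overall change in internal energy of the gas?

n = P₁V₁/(RT₁) = 203×44.6/(8.314×610) = 1.79 mol.
Step 1 — Isochoric: V stays 44.6 L; P/T = const ⇒ T₂ = 877 K, P₂ = 292 kPa.
W = 0 (no volume change).
ΔU = nCvΔT = 1.79×30.8×(877−610) = 14700 J.
Q = ΔU = 14700 J.
State after step 1: P = 292 kPa, V = 44.6 L, T = 877 K.
Step 2 — Polytropic n=1.36: T₂ = T₁(V₁/V₂)^(n−1) = 877×(6.95)^0.36 = 1760 K; P₂ = P₁(V₁/V₂)^n = 4070 kPa.
W = (P₁V₁−P₂V₂)/(n−1) = (292×44.6−4070×6.42)/0.36 = -36500 J.
ΔU = nCvΔT = 1.79×30.8×(1760−877) = 48700 J.
Q = ΔU + W = 12200 J.
Net over both steps: W = -36500 J, Q = 26800 J, ΔU = 63300 J.

63300 J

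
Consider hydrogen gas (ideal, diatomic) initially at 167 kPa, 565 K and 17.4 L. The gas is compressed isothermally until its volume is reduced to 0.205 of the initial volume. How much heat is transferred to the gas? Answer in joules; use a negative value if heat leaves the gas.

-4600 J

n = P₁V₁/(RT₁) = 167×17.4/(8.314×565) = 0.619 mol.
Isothermal: T stays 565 K; PV = const ⇒ V₂ = 3.57 L, P₂ = 815 kPa.
ΔU = 0 (ideal gas, T constant).
W = nRT ln(V₂/V₁) = 0.619×8.314×565×ln(0.205) = -4600 J.
Q = ΔU + W = -4600 J.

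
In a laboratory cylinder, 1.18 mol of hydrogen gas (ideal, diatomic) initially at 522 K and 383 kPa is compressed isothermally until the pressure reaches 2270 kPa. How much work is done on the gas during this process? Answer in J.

9110 J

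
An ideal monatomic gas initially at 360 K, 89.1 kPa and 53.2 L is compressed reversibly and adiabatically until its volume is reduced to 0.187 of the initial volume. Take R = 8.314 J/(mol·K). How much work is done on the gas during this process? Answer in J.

n = P₁V₁/(RT₁) = 89.1×53.2/(8.314×360) = 1.58 mol.
Adiabatic: TV^(γ−1) = const ⇒ T₂ = 360×(5.35)^0.667 = 1100 K; PV^γ = const ⇒ P₂ = 1460 kPa.
ΔU = nCvΔT = 1.58×12.5×(1100−360) = 14600 J.
Q = 0 for an adiabatic process, so W = −ΔU = -14600 J.
Work done on the gas = −W_by = 14600 J.

14600 J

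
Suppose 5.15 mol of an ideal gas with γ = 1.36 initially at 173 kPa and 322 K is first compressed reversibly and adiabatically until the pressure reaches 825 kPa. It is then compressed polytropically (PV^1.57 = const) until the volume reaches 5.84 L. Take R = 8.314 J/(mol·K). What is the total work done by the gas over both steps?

V₁ = nRT₁/P₁ = 5.15×8.314×322/173 = 79.7 L.
Step 1 — Adiabatic: T₂/T₁ = (P₂/P₁)^((γ−1)/γ) ⇒ T₂ = 322×(4.77)^0.265 = 487 K; V₂ = 25.3 L.
ΔU = nCvΔT = 5.15×23.1×(487−322) = 19600 J.
Q = 0 for an adiabatic process, so W = −ΔU = -19600 J.
State after step 1: P = 825 kPa, V = 25.3 L, T = 487 K.
Step 2 — Polytropic n=1.57: T₂ = T₁(V₁/V₂)^(n−1) = 487×(4.33)^0.57 = 1120 K; P₂ = P₁(V₁/V₂)^n = 8230 kPa.
W = (P₁V₁−P₂V₂)/(n−1) = (825×25.3−8230×5.84)/0.57 = -47700 J.
ΔU = nCvΔT = 5.15×23.1×(1120−487) = 75600 J.
Q = ΔU + W = 27800 J.
Net over both steps: W = -67300 J, Q = 27800 J, ΔU = 95200 J.

-67300 J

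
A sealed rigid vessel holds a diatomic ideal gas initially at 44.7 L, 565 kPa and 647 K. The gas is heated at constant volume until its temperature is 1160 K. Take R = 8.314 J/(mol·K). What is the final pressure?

Isochoric: V stays 44.7 L; P/T = const ⇒ T₂ = 1160 K, P₂ = 1010 kPa.

1010 kPa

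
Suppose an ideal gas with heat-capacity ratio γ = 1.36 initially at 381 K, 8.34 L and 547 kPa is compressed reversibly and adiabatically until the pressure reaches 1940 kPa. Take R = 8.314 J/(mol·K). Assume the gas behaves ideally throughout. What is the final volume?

Adiabatic: T₂/T₁ = (P₂/P₁)^((γ−1)/γ) ⇒ T₂ = 381×(3.55)^0.265 = 533 K; V₂ = 3.29 L.

3.29 L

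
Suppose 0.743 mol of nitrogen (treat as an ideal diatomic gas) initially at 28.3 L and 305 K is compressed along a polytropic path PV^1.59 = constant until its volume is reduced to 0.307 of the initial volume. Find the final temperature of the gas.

612 K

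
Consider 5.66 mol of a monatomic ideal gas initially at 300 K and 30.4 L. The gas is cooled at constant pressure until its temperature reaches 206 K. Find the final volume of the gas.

P₁ = nRT₁/V₁ = 5.66×8.314×300/30.4 = 464 kPa.
Isobaric: P stays 464 kPa; V/T = const ⇒ T₂ = 206 K, V₂ = 20.9 L.

20.9 L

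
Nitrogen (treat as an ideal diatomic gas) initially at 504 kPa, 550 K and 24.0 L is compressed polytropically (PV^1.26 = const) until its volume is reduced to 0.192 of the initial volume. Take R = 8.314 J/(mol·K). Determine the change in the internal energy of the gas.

n = P₁V₁/(RT₁) = 504×24.0/(8.314×550) = 2.65 mol.
Polytropic n=1.26: T₂ = T₁(V₁/V₂)^(n−1) = 550×(5.21)^0.26 = 845 K; P₂ = P₁(V₁/V₂)^n = 4030 kPa.
For an ideal gas ΔU = nCvΔT with Cv = (5/2)R = 20.8 J/(mol·K).
ΔU = 2.65×20.8×(845−550) = 16200 J.

16200 J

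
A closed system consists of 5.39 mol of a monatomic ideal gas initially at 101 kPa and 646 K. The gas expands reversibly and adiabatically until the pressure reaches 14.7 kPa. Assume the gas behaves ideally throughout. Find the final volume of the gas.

V₁ = nRT₁/P₁ = 5.39×8.314×646/101 = 287 L.
Adiabatic: T₂/T₁ = (P₂/P₁)^((γ−1)/γ) ⇒ T₂ = 646×(0.146)^0.400 = 299 K; V₂ = 911 L.

911 L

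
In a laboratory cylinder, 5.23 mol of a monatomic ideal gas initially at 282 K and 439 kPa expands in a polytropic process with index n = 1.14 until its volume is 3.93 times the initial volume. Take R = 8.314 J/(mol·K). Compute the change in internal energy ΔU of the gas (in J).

V₁ = nRT₁/P₁ = 5.23×8.314×282/439 = 27.9 L.
Polytropic n=1.14: T₂ = T₁(V₁/V₂)^(n−1) = 282×(0.254)^0.14 = 233 K; P₂ = P₁(V₁/V₂)^n = 92.2 kPa.
For an ideal gas ΔU = nCvΔT with Cv = (3/2)R = 12.5 J/(mol·K).
ΔU = 5.23×12.5×(233−282) = -3210 J.

-3210 J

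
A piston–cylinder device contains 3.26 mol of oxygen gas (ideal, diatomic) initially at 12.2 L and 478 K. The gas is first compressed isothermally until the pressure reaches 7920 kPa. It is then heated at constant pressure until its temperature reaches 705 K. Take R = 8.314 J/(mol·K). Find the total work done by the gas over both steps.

P₁ = nRT₁/V₁ = 3.26×8.314×478/12.2 = 1060 kPa.
Step 1 — Isothermal: T stays 478 K; PV = const ⇒ V₂ = 1.64 L, P₂ = 7920 kPa.
ΔU = 0 (ideal gas, T constant).
W = nRT ln(V₂/V₁) = 3.26×8.314×478×ln(0.134) = -26000 J.
Q = ΔU + W = -26000 J.
State after step 1: P = 7920 kPa, V = 1.64 L, T = 478 K.
Step 2 — Isobaric: P stays 7920 kPa; V/T = const ⇒ T₂ = 705 K, V₂ = 2.41 L.
W = PΔV = 7920×(2.41−1.64) kPa·L = 6150 J.
ΔU = nCvΔT = 3.26×20.8×(705−478) = 15400 J.
Q = ΔU + W = nCpΔT = 21500 J.
Net over both steps: W = -19900 J, Q = -4500 J, ΔU = 15400 J.

-19900 J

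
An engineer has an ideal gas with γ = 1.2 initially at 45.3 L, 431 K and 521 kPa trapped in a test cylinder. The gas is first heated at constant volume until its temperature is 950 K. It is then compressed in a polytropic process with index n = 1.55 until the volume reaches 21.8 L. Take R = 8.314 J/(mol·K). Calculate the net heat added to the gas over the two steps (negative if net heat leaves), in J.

n = P₁V₁/(RT₁) = 521×45.3/(8.314×431) = 6.59 mol.
Step 1 — Isochoric: V stays 45.3 L; P/T = const ⇒ T₂ = 950 K, P₂ = 1150 kPa.
W = 0 (no volume change).
ΔU = nCvΔT = 6.59×41.6×(950−431) = 142000 J.
Q = ΔU = 142000 J.
State after step 1: P = 1150 kPa, V = 45.3 L, T = 950 K.
Step 2 — Polytropic n=1.55: T₂ = T₁(V₁/V₂)^(n−1) = 950×(2.08)^0.55 = 1420 K; P₂ = P₁(V₁/V₂)^n = 3570 kPa.
W = (P₁V₁−P₂V₂)/(n−1) = (1150×45.3−3570×21.8)/0.55 = -46800 J.
ΔU = nCvΔT = 6.59×41.6×(1420−950) = 129000 J.
Q = ΔU + W = 82000 J.
Net over both steps: W = -46800 J, Q = 224000 J, ΔU = 271000 J.

224000 J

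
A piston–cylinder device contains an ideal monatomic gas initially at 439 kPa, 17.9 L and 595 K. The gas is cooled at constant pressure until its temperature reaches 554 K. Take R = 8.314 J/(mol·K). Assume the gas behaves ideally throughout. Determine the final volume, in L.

16.7 L

Isobaric: P stays 439 kPa; V/T = const ⇒ T₂ = 554 K, V₂ = 16.7 L.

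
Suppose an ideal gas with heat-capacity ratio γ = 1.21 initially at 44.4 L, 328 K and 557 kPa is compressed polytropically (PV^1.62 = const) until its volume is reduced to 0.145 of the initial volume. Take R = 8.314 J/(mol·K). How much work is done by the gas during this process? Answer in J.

n = P₁V₁/(RT₁) = 557×44.4/(8.314×328) = 9.07 mol.
Polytropic n=1.62: T₂ = T₁(V₁/V₂)^(n−1) = 328×(6.90)^0.62 = 1090 K; P₂ = P₁(V₁/V₂)^n = 12700 kPa.
W = (P₁V₁−P₂V₂)/(n−1) = (557×44.4−12700×6.44)/0.62 = -92200 J.

-92200 J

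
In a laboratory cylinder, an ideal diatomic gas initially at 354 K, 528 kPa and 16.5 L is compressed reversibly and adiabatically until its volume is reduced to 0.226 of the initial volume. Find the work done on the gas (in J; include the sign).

n = P₁V₁/(RT₁) = 528×16.5/(8.314×354) = 2.96 mol.
Adiabatic: TV^(γ−1) = const ⇒ T₂ = 354×(4.42)^0.400 = 642 K; PV^γ = const ⇒ P₂ = 4240 kPa.
ΔU = nCvΔT = 2.96×20.8×(642−354) = 17700 J.
Q = 0 for an adiabatic process, so W = −ΔU = -17700 J.
Work done on the gas = −W_by = 17700 J.

17700 J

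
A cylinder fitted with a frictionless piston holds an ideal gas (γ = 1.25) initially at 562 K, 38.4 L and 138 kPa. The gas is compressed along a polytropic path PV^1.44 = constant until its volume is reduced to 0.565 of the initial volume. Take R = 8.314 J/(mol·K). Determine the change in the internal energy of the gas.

n = P₁V₁/(RT₁) = 138×38.4/(8.314×562) = 1.13 mol.
Polytropic n=1.44: T₂ = T₁(V₁/V₂)^(n−1) = 562×(1.77)^0.44 = 722 K; P₂ = P₁(V₁/V₂)^n = 314 kPa.
For an ideal gas ΔU = nCvΔT with Cv = R/(γ−1) = 33.3 J/(mol·K).
ΔU = 1.13×33.3×(722−562) = 6050 J.

6050 J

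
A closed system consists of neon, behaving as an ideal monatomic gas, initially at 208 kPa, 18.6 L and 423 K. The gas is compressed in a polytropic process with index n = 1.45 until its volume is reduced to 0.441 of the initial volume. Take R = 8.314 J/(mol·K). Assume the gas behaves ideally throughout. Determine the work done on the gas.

n = P₁V₁/(RT₁) = 208×18.6/(8.314×423) = 1.10 mol.
Polytropic n=1.45: T₂ = T₁(V₁/V₂)^(n−1) = 423×(2.27)^0.45 = 611 K; P₂ = P₁(V₁/V₂)^n = 682 kPa.
W = (P₁V₁−P₂V₂)/(n−1) = (208×18.6−682×8.20)/0.45 = -3830 J.
Work done on the gas = −W_by = 3830 J.

3830 J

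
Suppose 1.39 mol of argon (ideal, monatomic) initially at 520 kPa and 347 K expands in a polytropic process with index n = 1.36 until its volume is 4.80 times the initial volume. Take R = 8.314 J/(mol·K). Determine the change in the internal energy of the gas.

-2600 J

V₁ = nRT₁/P₁ = 1.39×8.314×347/520 = 7.71 L.
Polytropic n=1.36: T₂ = T₁(V₁/V₂)^(n−1) = 347×(0.208)^0.36 = 197 K; P₂ = P₁(V₁/V₂)^n = 61.6 kPa.
For an ideal gas ΔU = nCvΔT with Cv = (3/2)R = 12.5 J/(mol·K).
ΔU = 1.39×12.5×(197−347) = -2600 J.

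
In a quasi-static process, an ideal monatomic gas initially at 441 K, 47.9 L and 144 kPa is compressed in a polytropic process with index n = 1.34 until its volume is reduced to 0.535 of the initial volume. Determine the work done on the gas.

n = P₁V₁/(RT₁) = 144×47.9/(8.314×441) = 1.88 mol.
Polytropic n=1.34: T₂ = T₁(V₁/V₂)^(n−1) = 441×(1.87)^0.34 = 546 K; P₂ = P₁(V₁/V₂)^n = 333 kPa.
W = (P₁V₁−P₂V₂)/(n−1) = (144×47.9−333×25.6)/0.34 = -4810 J.
Work done on the gas = −W_by = 4810 J.

4810 J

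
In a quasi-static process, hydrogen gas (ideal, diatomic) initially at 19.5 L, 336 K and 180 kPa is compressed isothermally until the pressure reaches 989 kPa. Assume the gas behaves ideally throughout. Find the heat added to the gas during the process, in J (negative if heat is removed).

n = P₁V₁/(RT₁) = 180×19.5/(8.314×336) = 1.26 mol.
Isothermal: T stays 336 K; PV = const ⇒ V₂ = 3.55 L, P₂ = 989 kPa.
ΔU = 0 (ideal gas, T constant).
W = nRT ln(V₂/V₁) = 1.26×8.314×336×ln(0.182) = -5980 J.
Q = ΔU + W = -5980 J.

-5980 J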